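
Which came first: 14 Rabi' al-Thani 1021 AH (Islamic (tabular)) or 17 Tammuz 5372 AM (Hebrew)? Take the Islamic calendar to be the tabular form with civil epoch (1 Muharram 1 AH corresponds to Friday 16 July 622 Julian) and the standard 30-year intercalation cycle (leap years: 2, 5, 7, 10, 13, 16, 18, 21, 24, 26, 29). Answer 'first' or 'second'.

first

The two dates have Julian Day Numbers 2309996 and 2310029 respectively.
Since 2309996 < 2310029, the first date comes first.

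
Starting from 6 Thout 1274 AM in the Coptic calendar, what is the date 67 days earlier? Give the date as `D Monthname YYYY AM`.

The starting date is JDN 2289998; 2289998 − 67 = 2289931.
JDN 2289931 corresponds to 4 Epip 1273 AM.

4 Epip 1273 AM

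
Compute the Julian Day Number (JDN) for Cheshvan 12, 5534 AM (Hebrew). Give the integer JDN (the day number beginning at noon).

Equivalently 29 October 1773 (Gregorian).
JDN 2451545 is 1 January 2000 CE (Gregorian); the target day is −82608 days from there, so JDN = 2368937.

2368937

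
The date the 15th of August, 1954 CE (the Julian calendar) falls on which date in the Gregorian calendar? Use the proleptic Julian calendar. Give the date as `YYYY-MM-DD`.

1954-08-28

At this point the Julian calendar is 13 days behind the Gregorian.
15 August 1954 Julian + 13 days → 28 August 1954 Gregorian.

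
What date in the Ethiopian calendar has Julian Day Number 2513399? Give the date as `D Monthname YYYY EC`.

29 Miyazya 2161 EC

JDN 2513399 is 8 May 2169 in the Gregorian calendar.
In the Ethiopian calendar that day is 29 Miyazya 2161 EC.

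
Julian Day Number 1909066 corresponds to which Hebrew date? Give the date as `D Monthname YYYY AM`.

22 Tishrei 4275 AM

The proleptic Gregorian equivalent of JDN 1909066 is 29 September 514.
In the Hebrew calendar that day is 22 Tishrei 4275 AM.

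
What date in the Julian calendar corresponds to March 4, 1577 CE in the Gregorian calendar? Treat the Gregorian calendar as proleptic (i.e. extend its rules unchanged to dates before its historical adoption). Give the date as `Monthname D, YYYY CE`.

February 22, 1577 CE

The Julian–Gregorian offset here is 10 days (Julian trailing).
4 March 1577 Gregorian − 10 days → 22 February 1577 Julian.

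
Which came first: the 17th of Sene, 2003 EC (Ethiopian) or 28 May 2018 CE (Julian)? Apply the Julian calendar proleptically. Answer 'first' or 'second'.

Converting both to JDN: 2455737 vs 2458280; the smaller is the first.

first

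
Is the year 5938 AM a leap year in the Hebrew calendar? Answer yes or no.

Hebrew year 5938 is year 10 of its 19-year Metonic cycle; leap years are at positions 3, 6, 8, 11, 14, 17, 19, so it is a common year (12 months).

no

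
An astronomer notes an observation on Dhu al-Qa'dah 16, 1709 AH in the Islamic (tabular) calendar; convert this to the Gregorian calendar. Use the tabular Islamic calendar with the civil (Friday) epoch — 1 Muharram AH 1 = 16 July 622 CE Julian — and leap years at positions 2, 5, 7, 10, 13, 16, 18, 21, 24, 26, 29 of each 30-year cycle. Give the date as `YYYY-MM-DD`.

2280-07-14

Julian Day Number of the source date = 2554008.
Converting JDN 2554008 to the Gregorian calendar gives 14 July 2280 CE.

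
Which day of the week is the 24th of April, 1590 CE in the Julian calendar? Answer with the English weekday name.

In the Gregorian calendar this is 4 May 1590 (JDN 2301919).
Since JDN mod 7 = 4 (0 = Monday), the day is Friday.

Friday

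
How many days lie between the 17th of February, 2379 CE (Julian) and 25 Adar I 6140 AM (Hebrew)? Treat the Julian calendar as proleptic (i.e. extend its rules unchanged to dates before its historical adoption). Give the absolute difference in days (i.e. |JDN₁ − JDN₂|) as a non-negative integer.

365

JDN of the first date = 2590035.
JDN of the second date = 2590400.
|2590400 − 2590035| = 365.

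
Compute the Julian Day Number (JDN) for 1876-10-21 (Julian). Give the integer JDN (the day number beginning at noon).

In the Gregorian calendar the same day is 2 November 1876.
JDN 2299161 is 15 October 1582 CE (Gregorian); the target day is +107400 days from there, so JDN = 2406561.

2406561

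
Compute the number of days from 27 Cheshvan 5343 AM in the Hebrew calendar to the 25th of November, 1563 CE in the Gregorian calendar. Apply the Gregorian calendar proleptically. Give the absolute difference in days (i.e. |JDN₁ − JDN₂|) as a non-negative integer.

JDN of the first date = 2299199.
JDN of the second date = 2292262.
|2292262 − 2299199| = 6937.

6937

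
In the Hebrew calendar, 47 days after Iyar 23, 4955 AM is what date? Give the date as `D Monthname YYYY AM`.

11 Tammuz 4955 AM

Counting 47 days forward from JDN 2157656 reaches JDN 2157703, which is 11 Tammuz 4955 AM.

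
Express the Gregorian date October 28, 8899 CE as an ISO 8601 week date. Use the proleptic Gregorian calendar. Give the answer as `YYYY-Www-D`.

The weekday is Wednesday (ISO weekday 3).
That Wednesday belongs to ISO week 44 of ISO year 8899.

8899-W44-3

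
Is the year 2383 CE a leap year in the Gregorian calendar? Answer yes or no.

no

2383 is not divisible by 4, so it is a common year.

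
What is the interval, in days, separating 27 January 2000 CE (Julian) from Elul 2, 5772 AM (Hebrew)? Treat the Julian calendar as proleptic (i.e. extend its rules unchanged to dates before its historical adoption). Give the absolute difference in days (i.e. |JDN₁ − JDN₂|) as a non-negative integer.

First date → JDN 2451584; second date → JDN 2456160.
The interval is |2451584 − 2456160| = 4576 days.

4576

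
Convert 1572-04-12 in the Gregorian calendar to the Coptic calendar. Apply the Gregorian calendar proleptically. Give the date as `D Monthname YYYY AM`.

7 Parmouti 1288 AM

Both dates share Julian Day Number 2295323; in the Coptic calendar that is 7 Parmouti 1288 AM.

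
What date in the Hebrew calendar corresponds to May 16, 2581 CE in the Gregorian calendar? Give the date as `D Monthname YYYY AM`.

12 Iyar 6341 AM

Both dates share Julian Day Number 2663887; in the Hebrew calendar that is 12 Iyar 6341 AM.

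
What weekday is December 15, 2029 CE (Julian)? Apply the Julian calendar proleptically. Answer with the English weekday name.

In the Gregorian calendar this is 28 December 2029 (JDN 2462499).
2462499 ≡ 4 (mod 7); counting from Monday = 0 gives Friday.

Friday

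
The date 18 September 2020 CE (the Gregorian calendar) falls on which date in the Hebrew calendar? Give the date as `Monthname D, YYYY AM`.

Julian Day Number of the source date = 2459111.
Converting JDN 2459111 to the Hebrew calendar gives 29 Elul 5780 AM.

Elul 29, 5780 AM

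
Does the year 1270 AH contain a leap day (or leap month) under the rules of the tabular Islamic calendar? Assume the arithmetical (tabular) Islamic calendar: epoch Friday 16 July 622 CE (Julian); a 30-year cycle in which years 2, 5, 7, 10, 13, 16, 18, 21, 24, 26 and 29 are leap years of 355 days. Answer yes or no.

yes

Year 1270 AH is year 10 of its 30-year cycle; leap positions are 2, 5, 7, 10, 13, 16, 18, 21, 24, 26, 29, so it is a leap year (355 days).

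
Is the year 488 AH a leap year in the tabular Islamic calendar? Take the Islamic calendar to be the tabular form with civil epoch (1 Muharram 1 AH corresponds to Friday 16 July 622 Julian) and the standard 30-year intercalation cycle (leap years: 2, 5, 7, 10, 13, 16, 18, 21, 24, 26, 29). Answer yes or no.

Year 488 AH is year 8 of its 30-year cycle; leap positions are 2, 5, 7, 10, 13, 16, 18, 21, 24, 26, 29, so it is a common year (354 days).

no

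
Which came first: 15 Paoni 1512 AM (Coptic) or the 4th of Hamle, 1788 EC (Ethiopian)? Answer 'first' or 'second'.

first

The two dates have Julian Day Numbers 2377207 and 2377226 respectively.
Since 2377207 < 2377226, the first date comes first.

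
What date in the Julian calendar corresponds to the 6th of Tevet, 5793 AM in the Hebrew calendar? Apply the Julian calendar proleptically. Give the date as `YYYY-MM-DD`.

Both dates share Julian Day Number 2463575; in the Julian calendar that is 25 November 2032 CE.

2032-11-25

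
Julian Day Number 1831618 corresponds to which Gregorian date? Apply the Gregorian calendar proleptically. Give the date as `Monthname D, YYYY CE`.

JDN 2451545 is 1 Jan 2000; 1831618 is −619927 days from there.

September 13, 302 CE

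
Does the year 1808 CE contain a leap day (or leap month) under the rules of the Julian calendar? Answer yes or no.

1808 mod 4 = 0, so it is a leap year in the Julian calendar.

yes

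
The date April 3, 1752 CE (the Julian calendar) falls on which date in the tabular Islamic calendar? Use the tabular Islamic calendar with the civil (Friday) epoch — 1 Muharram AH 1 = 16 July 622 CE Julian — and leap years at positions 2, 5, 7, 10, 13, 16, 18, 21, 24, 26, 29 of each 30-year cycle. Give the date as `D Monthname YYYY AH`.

Both dates share Julian Day Number 2361069; in the tabular Islamic calendar that is 29 Jumada al-Awwal 1165 AH.

29 Jumada al-Awwal 1165 AH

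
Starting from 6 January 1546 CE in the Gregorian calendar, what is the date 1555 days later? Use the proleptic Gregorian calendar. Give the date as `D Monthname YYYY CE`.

10 April 1550 CE

JDN of 6 January 1546 CE = 2285730.
2285730 + 1555 = 2287285.
JDN 2287285 in the Gregorian calendar is 10 April 1550 CE.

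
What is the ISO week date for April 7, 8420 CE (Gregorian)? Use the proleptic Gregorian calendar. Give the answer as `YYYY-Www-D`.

The weekday is Tuesday (ISO weekday 2).
That Tuesday belongs to ISO week 15 of ISO year 8420.

8420-W15-2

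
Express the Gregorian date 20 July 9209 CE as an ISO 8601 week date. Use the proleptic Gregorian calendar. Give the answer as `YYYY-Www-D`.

9209-W30-1

The weekday is Monday (ISO weekday 1).
That Monday belongs to ISO week 30 of ISO year 9209.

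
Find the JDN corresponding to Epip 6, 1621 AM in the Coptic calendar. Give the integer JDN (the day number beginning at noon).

Equivalently 13 July 1905 (Gregorian).
JDN 2400001 is 17 November 1858 CE (Gregorian), MJD 0; the target day is +17039 days from there, so JDN = 2417040.

2417040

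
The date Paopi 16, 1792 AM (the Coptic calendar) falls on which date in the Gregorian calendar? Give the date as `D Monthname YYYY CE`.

27 October 2075 CE

Both dates share Julian Day Number 2479238; in the Gregorian calendar that is 27 October 2075 CE.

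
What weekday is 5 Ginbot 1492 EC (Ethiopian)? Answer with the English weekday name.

This is JDN 2269053 (10 May 1500 Gregorian).
Since JDN mod 7 = 3 (0 = Monday), the day is Thursday.

Thursday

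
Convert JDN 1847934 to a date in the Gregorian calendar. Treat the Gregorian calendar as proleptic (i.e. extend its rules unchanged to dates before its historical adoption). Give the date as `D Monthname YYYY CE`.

JDN 2451545 is 1 Jan 2000; 1847934 is −603611 days from there.

16 May 347 CE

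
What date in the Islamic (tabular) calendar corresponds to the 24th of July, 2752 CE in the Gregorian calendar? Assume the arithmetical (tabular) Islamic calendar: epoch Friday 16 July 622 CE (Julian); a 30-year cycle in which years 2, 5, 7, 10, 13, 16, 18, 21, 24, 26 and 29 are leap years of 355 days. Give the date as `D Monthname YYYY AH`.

20 Jumada al-Awwal 2196 AH

Julian Day Number of the source date = 2726412.
Converting JDN 2726412 to the tabular Islamic calendar gives 20 Jumada al-Awwal 2196 AH.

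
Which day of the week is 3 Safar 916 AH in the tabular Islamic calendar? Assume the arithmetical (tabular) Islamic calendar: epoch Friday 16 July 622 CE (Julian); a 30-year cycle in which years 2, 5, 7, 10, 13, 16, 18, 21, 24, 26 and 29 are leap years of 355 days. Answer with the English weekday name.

Sunday

Equivalently 22 May 1510 Gregorian, JDN 2272717.
2272717 ≡ 6 (mod 7); counting from Monday = 0 gives Sunday.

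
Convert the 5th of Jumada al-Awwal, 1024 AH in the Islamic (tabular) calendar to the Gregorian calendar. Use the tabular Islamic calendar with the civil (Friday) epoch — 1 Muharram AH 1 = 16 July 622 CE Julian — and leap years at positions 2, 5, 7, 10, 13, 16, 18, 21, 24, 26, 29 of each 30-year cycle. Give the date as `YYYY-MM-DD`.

1615-06-02

Both dates share Julian Day Number 2311079; in the Gregorian calendar that is 2 June 1615 CE.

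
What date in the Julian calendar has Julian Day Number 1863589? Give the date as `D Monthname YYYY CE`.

JDN 1863589 is 26 March 390 in the proleptic Gregorian calendar.
In the Julian calendar that day is 25 March 390 CE.

25 March 390 CE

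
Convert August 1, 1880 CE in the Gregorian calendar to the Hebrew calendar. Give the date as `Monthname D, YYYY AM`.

Julian Day Number of the source date = 2407929.
Converting JDN 2407929 to the Hebrew calendar gives 24 Av 5640 AM.

Av 24, 5640 AM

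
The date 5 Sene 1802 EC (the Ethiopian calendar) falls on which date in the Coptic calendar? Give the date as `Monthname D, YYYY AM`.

Paoni 5, 1526 AM

Julian Day Number of the source date = 2382310.
Converting JDN 2382310 to the Coptic calendar gives 5 Paoni 1526 AM.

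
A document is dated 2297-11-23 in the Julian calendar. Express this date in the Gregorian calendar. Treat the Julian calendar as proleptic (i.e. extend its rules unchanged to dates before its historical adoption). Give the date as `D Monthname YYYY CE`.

8 December 2297 CE

For dates in this range the Gregorian date is 15 days ahead of the Julian.
23 November 2297 Julian + 15 days → 8 December 2297 Gregorian.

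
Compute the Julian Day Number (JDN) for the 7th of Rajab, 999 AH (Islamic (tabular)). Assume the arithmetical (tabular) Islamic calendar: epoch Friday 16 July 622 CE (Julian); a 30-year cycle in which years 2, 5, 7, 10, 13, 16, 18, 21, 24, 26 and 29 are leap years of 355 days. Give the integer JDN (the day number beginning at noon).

2302281

Equivalently 1 May 1591 (Gregorian).
JDN 2451545 is 1 January 2000 CE (Gregorian); the target day is −149264 days from there, so JDN = 2302281.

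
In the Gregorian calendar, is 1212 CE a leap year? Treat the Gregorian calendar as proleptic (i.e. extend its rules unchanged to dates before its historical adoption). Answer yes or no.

yes

1212 is divisible by 4 and not by 100, so it is a leap year.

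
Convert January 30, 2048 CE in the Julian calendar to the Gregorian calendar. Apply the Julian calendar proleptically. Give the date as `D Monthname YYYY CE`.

The Julian–Gregorian offset here is 13 days (Julian trailing).
30 January 2048 Julian + 13 days → 12 February 2048 Gregorian.

12 February 2048 CE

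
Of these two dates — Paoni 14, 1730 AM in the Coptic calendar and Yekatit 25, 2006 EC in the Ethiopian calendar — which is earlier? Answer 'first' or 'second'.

Converting both to JDN: 2456830 vs 2456721; the smaller is the second.

second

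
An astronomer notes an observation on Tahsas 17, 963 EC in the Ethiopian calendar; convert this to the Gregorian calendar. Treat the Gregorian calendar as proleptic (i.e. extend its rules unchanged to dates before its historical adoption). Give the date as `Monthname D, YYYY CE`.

December 18, 970 CE

Both dates share Julian Day Number 2075697; in the Gregorian calendar that is 18 December 970 CE.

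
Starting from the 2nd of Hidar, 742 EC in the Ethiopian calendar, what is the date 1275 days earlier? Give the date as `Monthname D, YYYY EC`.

Ginbot 8, 738 EC

JDN of the 2nd of Hidar, 742 EC = 1994932.
1994932 − 1275 = 1993657.
JDN 1993657 in the Ethiopian calendar is Ginbot 8, 738 EC.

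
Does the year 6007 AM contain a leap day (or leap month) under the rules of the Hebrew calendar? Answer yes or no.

yes

Hebrew year 6007 is year 3 of its 19-year Metonic cycle; leap years are at positions 3, 6, 8, 11, 14, 17, 19, so it is a leap year (13 months).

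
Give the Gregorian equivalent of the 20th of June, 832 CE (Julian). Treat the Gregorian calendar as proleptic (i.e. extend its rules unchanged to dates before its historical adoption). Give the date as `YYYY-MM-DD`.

0832-06-24

The Julian–Gregorian offset here is 4 days (Julian trailing).
20 June 832 Julian + 4 days → 24 June 832 Gregorian.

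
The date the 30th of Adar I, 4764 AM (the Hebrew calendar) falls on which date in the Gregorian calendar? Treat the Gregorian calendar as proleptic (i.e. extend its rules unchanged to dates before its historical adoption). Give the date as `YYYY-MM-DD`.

1004-03-01

Both dates share Julian Day Number 2087823; in the Gregorian calendar that is 1 March 1004 CE.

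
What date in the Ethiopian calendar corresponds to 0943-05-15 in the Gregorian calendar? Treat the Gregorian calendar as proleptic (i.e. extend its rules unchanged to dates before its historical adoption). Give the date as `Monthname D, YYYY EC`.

Ginbot 15, 935 EC

Julian Day Number of the source date = 2065618.
Converting JDN 2065618 to the Ethiopian calendar gives 15 Ginbot 935 EC.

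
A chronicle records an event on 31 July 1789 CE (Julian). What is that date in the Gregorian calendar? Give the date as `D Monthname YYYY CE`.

For dates in this range the Gregorian date is 11 days ahead of the Julian.
31 July 1789 Julian + 11 days → 11 August 1789 Gregorian.

11 August 1789 CE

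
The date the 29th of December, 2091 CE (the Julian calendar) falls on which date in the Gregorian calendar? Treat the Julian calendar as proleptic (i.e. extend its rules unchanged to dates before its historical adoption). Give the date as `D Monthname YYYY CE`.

For dates in this range the Gregorian date is 13 days ahead of the Julian.
29 December 2091 Julian + 13 days → 11 January 2092 Gregorian.

11 January 2092 CE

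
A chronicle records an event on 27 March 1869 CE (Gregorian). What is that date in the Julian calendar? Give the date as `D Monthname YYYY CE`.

The Julian–Gregorian offset here is 12 days (Julian trailing).
27 March 1869 Gregorian − 12 days → 15 March 1869 Julian.

15 March 1869 CE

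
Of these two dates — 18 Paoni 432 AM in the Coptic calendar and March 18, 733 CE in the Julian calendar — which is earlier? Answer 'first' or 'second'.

first

The two dates have Julian Day Numbers 1982740 and 1988863 respectively.
Since 1982740 < 1988863, the first date comes first.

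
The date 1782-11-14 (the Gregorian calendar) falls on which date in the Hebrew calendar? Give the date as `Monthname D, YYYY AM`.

Kislev 8, 5543 AM

Both dates share Julian Day Number 2372240; in the Hebrew calendar that is 8 Kislev 5543 AM.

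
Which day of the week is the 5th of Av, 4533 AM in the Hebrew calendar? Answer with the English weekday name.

In the proleptic Gregorian calendar this is 3 August 773 (JDN 2003607).
Since JDN mod 7 = 4 (0 = Monday), the day is Friday.

Friday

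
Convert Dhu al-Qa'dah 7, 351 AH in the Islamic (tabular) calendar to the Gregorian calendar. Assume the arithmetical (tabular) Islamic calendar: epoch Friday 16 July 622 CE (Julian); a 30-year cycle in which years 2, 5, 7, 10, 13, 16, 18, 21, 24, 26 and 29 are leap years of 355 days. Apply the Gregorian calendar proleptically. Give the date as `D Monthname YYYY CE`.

12 December 962 CE

Julian Day Number of the source date = 2072769.
Converting JDN 2072769 to the Gregorian calendar gives 12 December 962 CE.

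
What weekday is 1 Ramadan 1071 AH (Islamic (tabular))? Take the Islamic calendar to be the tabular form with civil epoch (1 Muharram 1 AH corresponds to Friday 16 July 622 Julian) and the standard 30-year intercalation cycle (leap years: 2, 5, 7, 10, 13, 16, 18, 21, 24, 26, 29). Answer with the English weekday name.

Saturday

This is JDN 2327848 (30 April 1661 Gregorian).
JDN 2327848 mod 7 = 5, and JDN 0 was a Monday, so this is a Saturday.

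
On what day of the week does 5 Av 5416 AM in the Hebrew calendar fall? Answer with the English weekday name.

Equivalently 26 July 1656 Gregorian, JDN 2326109.
Since JDN mod 7 = 2 (0 = Monday), the day is Wednesday.

Wednesday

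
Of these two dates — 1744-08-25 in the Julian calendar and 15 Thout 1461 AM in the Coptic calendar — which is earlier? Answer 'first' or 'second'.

first

First date → JDN 2358291; second date → JDN 2358309.
JDN 2358291 < JDN 2358309, so the first date is earlier.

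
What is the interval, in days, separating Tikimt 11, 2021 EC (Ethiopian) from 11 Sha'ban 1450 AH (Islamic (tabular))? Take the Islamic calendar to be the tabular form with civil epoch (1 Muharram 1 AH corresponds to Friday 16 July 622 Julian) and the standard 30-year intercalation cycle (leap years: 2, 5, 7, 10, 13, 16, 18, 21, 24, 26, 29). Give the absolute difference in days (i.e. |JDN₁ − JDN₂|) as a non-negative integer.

68

First date → JDN 2462066; second date → JDN 2462134.
The interval is |2462066 − 2462134| = 68 days.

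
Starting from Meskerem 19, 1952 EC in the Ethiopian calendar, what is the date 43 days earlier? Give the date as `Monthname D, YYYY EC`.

The starting date is JDN 2436842; 2436842 − 43 = 2436799.
JDN 2436799 corresponds to Nehase 12, 1951 EC.

Nehase 12, 1951 EC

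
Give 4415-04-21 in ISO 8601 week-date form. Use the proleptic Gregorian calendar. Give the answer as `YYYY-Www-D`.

The weekday is Tuesday (ISO weekday 2).
That Tuesday belongs to ISO week 17 of ISO year 4415.

4415-W17-2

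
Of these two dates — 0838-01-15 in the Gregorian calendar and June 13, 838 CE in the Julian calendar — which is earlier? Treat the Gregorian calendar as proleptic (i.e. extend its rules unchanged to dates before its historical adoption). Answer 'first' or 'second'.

first

The two dates have Julian Day Numbers 2027148 and 2027301 respectively.
Since 2027148 < 2027301, the first date comes first.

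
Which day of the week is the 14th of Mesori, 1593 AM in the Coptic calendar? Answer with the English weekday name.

Equivalently 19 August 1877 Gregorian, JDN 2406851.
Since JDN mod 7 = 6 (0 = Monday), the day is Sunday.

Sunday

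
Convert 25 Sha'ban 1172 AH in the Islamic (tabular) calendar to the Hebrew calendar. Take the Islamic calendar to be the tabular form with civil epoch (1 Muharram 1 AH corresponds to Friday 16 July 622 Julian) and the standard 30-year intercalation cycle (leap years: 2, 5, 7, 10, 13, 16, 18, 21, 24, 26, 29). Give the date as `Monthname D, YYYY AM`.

Nisan 26, 5519 AM

Julian Day Number of the source date = 2363634.
Converting JDN 2363634 to the Hebrew calendar gives 26 Nisan 5519 AM.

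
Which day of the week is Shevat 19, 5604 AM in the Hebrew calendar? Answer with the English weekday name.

Equivalently 9 February 1844 Gregorian, JDN 2394606.
JDN 2394606 mod 7 = 4, and JDN 0 was a Monday, so this is a Friday.

Friday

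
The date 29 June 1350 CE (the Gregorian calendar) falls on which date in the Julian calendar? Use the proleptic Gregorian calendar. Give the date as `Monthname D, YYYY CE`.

The Julian–Gregorian offset here is 8 days (Julian trailing).
29 June 1350 Gregorian − 8 days → 21 June 1350 Julian.

June 21, 1350 CE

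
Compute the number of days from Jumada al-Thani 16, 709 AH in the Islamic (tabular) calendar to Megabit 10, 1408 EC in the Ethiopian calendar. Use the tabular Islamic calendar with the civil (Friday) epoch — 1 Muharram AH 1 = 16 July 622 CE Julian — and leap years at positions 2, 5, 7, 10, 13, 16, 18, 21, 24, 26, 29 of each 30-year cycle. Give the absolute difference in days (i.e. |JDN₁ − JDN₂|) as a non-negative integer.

38822

First date → JDN 2199495; second date → JDN 2238317.
The interval is |2199495 − 2238317| = 38822 days.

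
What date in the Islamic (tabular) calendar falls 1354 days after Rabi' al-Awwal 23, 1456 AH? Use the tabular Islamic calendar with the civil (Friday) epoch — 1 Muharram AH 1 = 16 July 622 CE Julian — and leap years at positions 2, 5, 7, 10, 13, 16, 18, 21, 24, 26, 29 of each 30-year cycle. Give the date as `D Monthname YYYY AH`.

18 Muharram 1460 AH

Counting 1354 days forward from JDN 2464124 reaches JDN 2465478, which is 18 Muharram 1460 AH.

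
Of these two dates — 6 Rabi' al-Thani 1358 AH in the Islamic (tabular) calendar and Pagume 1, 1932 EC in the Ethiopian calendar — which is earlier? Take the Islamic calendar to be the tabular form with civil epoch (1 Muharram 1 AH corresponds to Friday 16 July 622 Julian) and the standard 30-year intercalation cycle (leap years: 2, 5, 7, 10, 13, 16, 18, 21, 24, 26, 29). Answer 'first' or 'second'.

First date → JDN 2429410; second date → JDN 2429879.
JDN 2429410 < JDN 2429879, so the first date is earlier.

first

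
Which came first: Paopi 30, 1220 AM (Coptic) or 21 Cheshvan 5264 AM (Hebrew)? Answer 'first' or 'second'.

first

Converting both to JDN: 2270329 vs 2270342; the smaller is the first.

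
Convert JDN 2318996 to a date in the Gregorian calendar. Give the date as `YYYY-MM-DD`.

Counting from JDN 2299161 = 15 Oct 1582 gives an offset of 19835 days.

1637-02-03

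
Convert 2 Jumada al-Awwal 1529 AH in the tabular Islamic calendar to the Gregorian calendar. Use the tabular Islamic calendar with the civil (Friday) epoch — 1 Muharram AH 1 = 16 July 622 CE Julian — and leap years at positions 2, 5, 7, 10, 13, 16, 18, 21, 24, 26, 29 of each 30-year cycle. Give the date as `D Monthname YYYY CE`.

16 May 2105 CE

Both dates share Julian Day Number 2490031; in the Gregorian calendar that is 16 May 2105 CE.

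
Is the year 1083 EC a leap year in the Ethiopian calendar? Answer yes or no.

yes

1083 mod 4 = 3; in the Ethiopian calendar a year is leap when year mod 4 = 3, so it is a leap year.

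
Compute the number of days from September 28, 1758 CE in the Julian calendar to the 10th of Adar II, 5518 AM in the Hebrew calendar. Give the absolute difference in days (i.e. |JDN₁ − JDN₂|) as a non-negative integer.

203

JDN of the first date = 2363438.
JDN of the second date = 2363235.
|2363235 − 2363438| = 203.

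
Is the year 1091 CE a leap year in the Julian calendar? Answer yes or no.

no

1091 mod 4 = 3, so it is a common year in the Julian calendar.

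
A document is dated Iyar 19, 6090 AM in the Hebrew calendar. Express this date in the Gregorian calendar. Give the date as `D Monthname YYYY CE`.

Both dates share Julian Day Number 2572203; in the Gregorian calendar that is 9 May 2330 CE.

9 May 2330 CE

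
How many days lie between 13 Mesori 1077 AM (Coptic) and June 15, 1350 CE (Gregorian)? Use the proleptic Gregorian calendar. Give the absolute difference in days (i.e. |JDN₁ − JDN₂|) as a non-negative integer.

4078

First date → JDN 2218381; second date → JDN 2214303.
The interval is |2218381 − 2214303| = 4078 days.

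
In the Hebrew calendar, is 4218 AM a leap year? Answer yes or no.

yes

Hebrew year 4218 is year 19 of its 19-year Metonic cycle; leap years are at positions 3, 6, 8, 11, 14, 17, 19, so it is a leap year (13 months).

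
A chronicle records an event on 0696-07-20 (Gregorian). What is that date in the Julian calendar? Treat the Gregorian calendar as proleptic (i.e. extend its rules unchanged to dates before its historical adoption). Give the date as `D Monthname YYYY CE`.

17 July 696 CE

For dates in this range the Gregorian date is 3 days ahead of the Julian.
20 July 696 Gregorian − 3 days → 17 July 696 Julian.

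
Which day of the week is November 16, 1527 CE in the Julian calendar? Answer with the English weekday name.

This is JDN 2279114 (26 November 1527 Gregorian).
Since JDN mod 7 = 5 (0 = Monday), the day is Saturday.

Saturday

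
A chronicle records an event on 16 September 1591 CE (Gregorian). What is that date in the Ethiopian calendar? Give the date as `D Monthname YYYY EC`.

Both dates share Julian Day Number 2302419; in the Ethiopian calendar that is 8 Meskerem 1584 EC.

8 Meskerem 1584 EC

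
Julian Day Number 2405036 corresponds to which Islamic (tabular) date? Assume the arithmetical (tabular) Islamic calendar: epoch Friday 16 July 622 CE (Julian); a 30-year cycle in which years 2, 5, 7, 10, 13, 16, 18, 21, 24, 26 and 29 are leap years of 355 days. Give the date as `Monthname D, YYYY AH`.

The Gregorian equivalent of JDN 2405036 is 30 August 1872.
In the tabular Islamic calendar that day is Jumada al-Thani 25, 1289 AH.

Jumada al-Thani 25, 1289 AH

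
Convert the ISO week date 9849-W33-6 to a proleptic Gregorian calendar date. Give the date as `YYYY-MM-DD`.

9849-08-18

ISO week 1 of 9849 is the week containing the first Thursday of 9849.
Week 33, day 6 (Saturday) lands on 9849-08-18.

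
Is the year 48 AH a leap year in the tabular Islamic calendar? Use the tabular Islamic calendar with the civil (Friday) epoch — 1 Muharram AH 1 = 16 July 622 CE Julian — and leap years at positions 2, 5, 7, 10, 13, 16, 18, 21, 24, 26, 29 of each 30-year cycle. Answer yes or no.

yes

Year 48 AH is year 18 of its 30-year cycle; leap positions are 2, 5, 7, 10, 13, 16, 18, 21, 24, 26, 29, so it is a leap year (355 days).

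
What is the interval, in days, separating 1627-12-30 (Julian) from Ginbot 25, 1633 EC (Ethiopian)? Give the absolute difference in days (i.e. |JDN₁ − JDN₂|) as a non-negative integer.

4890

JDN of the first date = 2315683.
JDN of the second date = 2320573.
|2320573 − 2315683| = 4890.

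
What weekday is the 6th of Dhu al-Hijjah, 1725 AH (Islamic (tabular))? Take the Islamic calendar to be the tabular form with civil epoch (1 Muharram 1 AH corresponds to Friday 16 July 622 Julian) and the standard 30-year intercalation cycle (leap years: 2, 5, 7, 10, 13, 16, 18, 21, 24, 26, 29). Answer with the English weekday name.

Tuesday

This is JDN 2559698 (11 February 2296 Gregorian).
Since JDN mod 7 = 1 (0 = Monday), the day is Tuesday.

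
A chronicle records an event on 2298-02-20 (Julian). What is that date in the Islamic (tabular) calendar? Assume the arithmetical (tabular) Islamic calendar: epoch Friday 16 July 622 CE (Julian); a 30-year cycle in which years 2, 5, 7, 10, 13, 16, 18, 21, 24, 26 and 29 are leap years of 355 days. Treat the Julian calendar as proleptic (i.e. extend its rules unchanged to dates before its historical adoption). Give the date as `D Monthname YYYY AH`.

Both dates share Julian Day Number 2560453; in the tabular Islamic calendar that is 23 Muharram 1728 AH.

23 Muharram 1728 AH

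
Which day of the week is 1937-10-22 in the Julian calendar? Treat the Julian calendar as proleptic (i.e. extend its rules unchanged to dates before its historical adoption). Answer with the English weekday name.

Thursday

Equivalently 4 November 1937 Gregorian, JDN 2428842.
JDN 2428842 mod 7 = 3, and JDN 0 was a Monday, so this is a Thursday.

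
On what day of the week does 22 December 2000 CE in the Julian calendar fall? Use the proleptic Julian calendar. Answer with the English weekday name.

Thursday

In the Gregorian calendar this is 4 January 2001 (JDN 2451914).
2451914 ≡ 3 (mod 7); counting from Monday = 0 gives Thursday.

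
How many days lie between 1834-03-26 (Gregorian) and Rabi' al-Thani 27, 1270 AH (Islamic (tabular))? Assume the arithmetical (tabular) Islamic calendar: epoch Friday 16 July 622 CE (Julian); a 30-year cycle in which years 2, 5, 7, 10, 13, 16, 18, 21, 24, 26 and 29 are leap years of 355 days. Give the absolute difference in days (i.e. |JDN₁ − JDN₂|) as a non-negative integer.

JDN of the first date = 2390999.
JDN of the second date = 2398246.
|2398246 − 2390999| = 7247.

7247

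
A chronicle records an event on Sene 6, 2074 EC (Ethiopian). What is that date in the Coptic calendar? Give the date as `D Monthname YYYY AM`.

6 Paoni 1798 AM

The source date corresponds to 13 June 2082 in the Gregorian calendar (JDN 2481659).
That day falls on 6 Paoni 1798 AM in the Coptic calendar.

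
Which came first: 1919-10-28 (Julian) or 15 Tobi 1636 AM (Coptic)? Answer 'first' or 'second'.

first

Converting both to JDN: 2422273 vs 2422348; the smaller is the first.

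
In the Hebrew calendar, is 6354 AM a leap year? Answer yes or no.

Hebrew year 6354 is year 8 of its 19-year Metonic cycle; leap years are at positions 3, 6, 8, 11, 14, 17, 19, so it is a leap year (13 months).

yes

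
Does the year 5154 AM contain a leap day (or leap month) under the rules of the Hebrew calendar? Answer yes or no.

Hebrew year 5154 is year 5 of its 19-year Metonic cycle; leap years are at positions 3, 6, 8, 11, 14, 17, 19, so it is a common year (12 months).

no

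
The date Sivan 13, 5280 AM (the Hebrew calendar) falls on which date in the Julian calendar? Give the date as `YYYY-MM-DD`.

1520-05-30

The source date corresponds to 9 June 1520 in the proleptic Gregorian calendar (JDN 2276388).
That day falls on 30 May 1520 CE in the Julian calendar.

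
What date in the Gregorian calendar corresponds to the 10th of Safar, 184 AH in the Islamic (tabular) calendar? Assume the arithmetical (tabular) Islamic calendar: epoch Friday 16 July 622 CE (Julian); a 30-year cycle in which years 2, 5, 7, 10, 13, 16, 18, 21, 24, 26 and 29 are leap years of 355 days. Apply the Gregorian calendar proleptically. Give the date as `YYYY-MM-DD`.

Both dates share Julian Day Number 2013328; in the Gregorian calendar that is 15 March 800 CE.

0800-03-15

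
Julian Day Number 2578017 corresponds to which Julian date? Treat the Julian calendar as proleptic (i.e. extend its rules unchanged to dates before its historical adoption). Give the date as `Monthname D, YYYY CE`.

The Gregorian equivalent of JDN 2578017 is 9 April 2346.
In the Julian calendar that day is March 24, 2346 CE.

March 24, 2346 CE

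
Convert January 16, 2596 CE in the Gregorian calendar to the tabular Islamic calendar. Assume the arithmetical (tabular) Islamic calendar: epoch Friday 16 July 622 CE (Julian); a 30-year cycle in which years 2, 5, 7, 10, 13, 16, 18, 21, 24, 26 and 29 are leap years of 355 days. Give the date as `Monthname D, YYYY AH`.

Muharram 24, 2035 AH

Julian Day Number of the source date = 2669245.
Converting JDN 2669245 to the tabular Islamic calendar gives 24 Muharram 2035 AH.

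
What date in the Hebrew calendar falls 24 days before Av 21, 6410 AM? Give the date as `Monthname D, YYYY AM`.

JDN of Av 21, 6410 AM = 2689175.
2689175 − 24 = 2689151.
JDN 2689151 in the Hebrew calendar is Tammuz 26, 6410 AM.

Tammuz 26, 6410 AM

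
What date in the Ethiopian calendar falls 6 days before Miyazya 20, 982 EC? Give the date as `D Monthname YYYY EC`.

The starting date is JDN 2082760; 2082760 − 6 = 2082754.
JDN 2082754 corresponds to 14 Miyazya 982 EC.

14 Miyazya 982 EC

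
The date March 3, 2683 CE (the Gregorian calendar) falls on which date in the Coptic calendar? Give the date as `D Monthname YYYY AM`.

Both dates share Julian Day Number 2701067; in the Coptic calendar that is 19 Meshir 2399 AM.

19 Meshir 2399 AM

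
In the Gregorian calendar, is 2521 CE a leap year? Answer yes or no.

no

2521 is not divisible by 4, so it is a common year.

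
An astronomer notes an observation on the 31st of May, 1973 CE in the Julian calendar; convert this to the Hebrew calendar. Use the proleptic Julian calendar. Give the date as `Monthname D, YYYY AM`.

Sivan 13, 5733 AM

Both dates share Julian Day Number 2441847; in the Hebrew calendar that is 13 Sivan 5733 AM.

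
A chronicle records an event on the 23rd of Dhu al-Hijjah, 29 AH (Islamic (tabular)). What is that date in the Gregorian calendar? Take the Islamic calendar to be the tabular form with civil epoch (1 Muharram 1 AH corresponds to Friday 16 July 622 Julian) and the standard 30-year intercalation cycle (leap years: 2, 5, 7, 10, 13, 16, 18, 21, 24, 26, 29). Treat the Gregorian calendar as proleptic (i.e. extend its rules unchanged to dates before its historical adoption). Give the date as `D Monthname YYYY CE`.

30 August 650 CE

Both dates share Julian Day Number 1958709; in the Gregorian calendar that is 30 August 650 CE.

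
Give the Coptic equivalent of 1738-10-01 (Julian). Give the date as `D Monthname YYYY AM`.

4 Paopi 1455 AM

Both dates share Julian Day Number 2356136; in the Coptic calendar that is 4 Paopi 1455 AM.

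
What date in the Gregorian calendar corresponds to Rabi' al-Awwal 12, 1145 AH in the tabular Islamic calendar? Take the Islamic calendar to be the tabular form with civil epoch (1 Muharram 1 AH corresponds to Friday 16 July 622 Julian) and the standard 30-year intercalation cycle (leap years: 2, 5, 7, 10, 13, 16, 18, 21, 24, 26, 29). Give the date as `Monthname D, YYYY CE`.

Julian Day Number of the source date = 2353905.
Converting JDN 2353905 to the Gregorian calendar gives 2 September 1732 CE.

September 2, 1732 CE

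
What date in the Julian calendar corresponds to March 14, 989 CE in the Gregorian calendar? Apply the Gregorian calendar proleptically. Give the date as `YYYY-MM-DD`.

0989-03-09

At this point the Julian calendar is 5 days behind the Gregorian.
14 March 989 Gregorian − 5 days → 9 March 989 Julian.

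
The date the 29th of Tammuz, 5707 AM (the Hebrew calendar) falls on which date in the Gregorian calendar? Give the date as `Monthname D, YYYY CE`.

July 17, 1947 CE

Both dates share Julian Day Number 2432384; in the Gregorian calendar that is 17 July 1947 CE.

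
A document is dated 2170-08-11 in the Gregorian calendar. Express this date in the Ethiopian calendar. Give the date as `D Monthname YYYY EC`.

Both dates share Julian Day Number 2513859; in the Ethiopian calendar that is 4 Nehase 2162 EC.

4 Nehase 2162 EC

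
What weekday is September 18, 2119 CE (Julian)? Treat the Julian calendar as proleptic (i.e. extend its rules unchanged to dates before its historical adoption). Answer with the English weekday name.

Monday

Equivalently 2 October 2119 Gregorian, JDN 2495283.
2495283 ≡ 0 (mod 7); counting from Monday = 0 gives Monday.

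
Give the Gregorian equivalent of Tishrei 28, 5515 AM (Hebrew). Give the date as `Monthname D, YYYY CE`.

Julian Day Number of the source date = 2361982.
Converting JDN 2361982 to the Gregorian calendar gives 14 October 1754 CE.

October 14, 1754 CE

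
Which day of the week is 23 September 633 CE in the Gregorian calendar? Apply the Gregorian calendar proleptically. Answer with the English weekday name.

1952524 ≡ 0 (mod 7); counting from Monday = 0 gives Monday.

Monday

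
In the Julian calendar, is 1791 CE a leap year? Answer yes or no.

1791 mod 4 = 3, so it is a common year in the Julian calendar.

no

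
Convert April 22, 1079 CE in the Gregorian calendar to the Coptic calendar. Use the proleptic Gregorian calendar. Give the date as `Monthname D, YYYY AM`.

Parmouti 21, 795 AM

Both dates share Julian Day Number 2115268; in the Coptic calendar that is 21 Parmouti 795 AM.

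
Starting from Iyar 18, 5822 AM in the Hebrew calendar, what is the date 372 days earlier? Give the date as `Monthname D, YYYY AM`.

Sivan 2, 5821 AM

The starting date is JDN 2474338; 2474338 − 372 = 2473966.
JDN 2473966 corresponds to Sivan 2, 5821 AM.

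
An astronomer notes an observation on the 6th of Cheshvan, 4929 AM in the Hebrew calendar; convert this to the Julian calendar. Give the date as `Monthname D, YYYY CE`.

Both dates share Julian Day Number 2147953; in the Julian calendar that is 10 October 1168 CE.

October 10, 1168 CE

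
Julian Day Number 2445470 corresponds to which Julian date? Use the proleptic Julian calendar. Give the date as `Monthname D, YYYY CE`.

The Gregorian equivalent of JDN 2445470 is 15 May 1983.
In the Julian calendar that day is May 2, 1983 CE.

May 2, 1983 CE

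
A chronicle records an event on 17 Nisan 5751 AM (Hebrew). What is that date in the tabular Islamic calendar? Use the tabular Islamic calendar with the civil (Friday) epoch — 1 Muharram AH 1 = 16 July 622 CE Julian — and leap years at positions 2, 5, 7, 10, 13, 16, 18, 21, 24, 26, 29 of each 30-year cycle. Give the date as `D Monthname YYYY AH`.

The source date corresponds to 1 April 1991 in the Gregorian calendar (JDN 2448348).
That day falls on 16 Ramadan 1411 AH in the tabular Islamic calendar.

16 Ramadan 1411 AH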